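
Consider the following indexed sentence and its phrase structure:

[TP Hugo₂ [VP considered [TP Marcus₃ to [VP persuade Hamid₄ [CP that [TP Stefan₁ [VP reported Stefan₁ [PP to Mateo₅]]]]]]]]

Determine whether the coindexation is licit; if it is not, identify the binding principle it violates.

Principle C

The two coindexed NPs are *Stefan₁* (the higher occurrence) and *Stefan₁* (the lower occurrence).
*Stefan₁* (the lower occurrence) is an R-expression. Principle C requires it to be free everywhere.
*Stefan₁* (the higher occurrence) c-commands it and carries the same index.
The R-expression is bound → Principle C violation.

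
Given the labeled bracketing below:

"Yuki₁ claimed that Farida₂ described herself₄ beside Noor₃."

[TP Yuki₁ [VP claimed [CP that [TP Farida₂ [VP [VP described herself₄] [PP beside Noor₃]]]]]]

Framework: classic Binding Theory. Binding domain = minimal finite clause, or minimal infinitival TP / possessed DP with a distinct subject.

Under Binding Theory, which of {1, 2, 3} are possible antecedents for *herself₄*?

*herself* is an anaphor, so Principle A applies: it must be bound in its binding domain.
Binding domain of *herself₄*: the embedded TP, whose subject is Farida₂.
*Yuki₁* c-commands the anaphor but is outside its binding domain → cannot satisfy Principle A.
*Farida₂* c-commands the anaphor within its binding domain → licit binder.
*Noor₃* does not c-command the anaphor → cannot bind it.

{2}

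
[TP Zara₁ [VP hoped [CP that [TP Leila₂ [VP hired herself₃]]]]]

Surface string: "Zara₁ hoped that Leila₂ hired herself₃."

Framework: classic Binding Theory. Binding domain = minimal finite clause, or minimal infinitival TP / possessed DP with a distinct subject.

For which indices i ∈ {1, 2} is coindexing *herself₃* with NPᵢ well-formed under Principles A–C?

*herself* is an anaphor, so Principle A applies: it must be bound in its binding domain.
Binding domain of *herself₃*: the embedded TP, whose subject is Leila₂.
*Zara₁* c-commands the anaphor but is outside its binding domain → cannot satisfy Principle A.
*Leila₂* c-commands the anaphor within its binding domain → licit binder.

{2}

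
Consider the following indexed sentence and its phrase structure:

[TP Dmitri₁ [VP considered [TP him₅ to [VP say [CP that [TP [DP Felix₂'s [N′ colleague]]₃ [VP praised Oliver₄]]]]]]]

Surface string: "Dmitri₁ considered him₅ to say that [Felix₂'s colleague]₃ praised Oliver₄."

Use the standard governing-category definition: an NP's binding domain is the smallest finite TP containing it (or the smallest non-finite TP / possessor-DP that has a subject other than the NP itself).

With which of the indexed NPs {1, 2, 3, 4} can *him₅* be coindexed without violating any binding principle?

*him* is a pronoun, so Principle B applies: it must be free in its binding domain.
Binding domain of *him₅*: the matrix TP, whose subject is Dmitri₁.
*Dmitri₁* c-commands the pronoun within its binding domain → coindexation would violate Principle B.
*Felix₂*: the pronoun c-commands this R-expression → coindexation would violate Principle C on *Felix₂*.
*[Felix₂'s colleague]₃*: the pronoun c-commands this R-expression → coindexation would violate Principle C on *[Felix₂'s colleague]₃*.
*Oliver₄*: the pronoun c-commands this R-expression → coindexation would violate Principle C on *Oliver₄*.

none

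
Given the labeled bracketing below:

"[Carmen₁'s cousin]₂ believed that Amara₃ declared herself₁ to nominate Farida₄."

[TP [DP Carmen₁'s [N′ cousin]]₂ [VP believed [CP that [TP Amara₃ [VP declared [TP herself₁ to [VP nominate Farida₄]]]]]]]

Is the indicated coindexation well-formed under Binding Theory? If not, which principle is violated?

Principle A

The two coindexed NPs are *Carmen₁* and *herself₁*.
*herself₁* is an anaphor. Principle A requires it to be bound within its binding domain — the embedded TP, whose subject is Amara₃.
Within that domain it is c-commanded by *Amara₃*, which does not share its index.
*Carmen₁* does not c-command the anaphor at all.
The anaphor is unbound in its domain → Principle A violation.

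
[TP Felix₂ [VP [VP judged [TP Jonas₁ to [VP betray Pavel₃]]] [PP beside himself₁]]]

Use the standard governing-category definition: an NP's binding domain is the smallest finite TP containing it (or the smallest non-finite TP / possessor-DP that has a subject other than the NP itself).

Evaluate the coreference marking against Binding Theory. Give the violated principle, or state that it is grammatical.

The two coindexed NPs are *Jonas₁* and *himself₁*.
*himself₁* is an anaphor. Principle A requires it to be bound within its binding domain — the matrix TP, whose subject is Felix₂.
Within that domain it is c-commanded by *Felix₂*, which does not share its index.
*Jonas₁* does not c-command the anaphor at all.
The anaphor is unbound in its domain → Principle A violation.

Principle A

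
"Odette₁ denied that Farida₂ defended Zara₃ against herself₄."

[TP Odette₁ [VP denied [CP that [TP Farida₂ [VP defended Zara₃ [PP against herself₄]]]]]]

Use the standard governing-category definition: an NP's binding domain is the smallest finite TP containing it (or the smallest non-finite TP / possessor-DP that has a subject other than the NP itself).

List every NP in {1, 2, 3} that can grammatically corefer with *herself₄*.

{2, 3}

*herself* is an anaphor, so Principle A applies: it must be bound in its binding domain.
Binding domain of *herself₄*: the embedded TP, whose subject is Farida₂.
*Odette₁* c-commands the anaphor but is outside its binding domain → cannot satisfy Principle A.
*Farida₂* c-commands the anaphor within its binding domain → licit binder.
*Zara₃* c-commands the anaphor within its binding domain → licit binder.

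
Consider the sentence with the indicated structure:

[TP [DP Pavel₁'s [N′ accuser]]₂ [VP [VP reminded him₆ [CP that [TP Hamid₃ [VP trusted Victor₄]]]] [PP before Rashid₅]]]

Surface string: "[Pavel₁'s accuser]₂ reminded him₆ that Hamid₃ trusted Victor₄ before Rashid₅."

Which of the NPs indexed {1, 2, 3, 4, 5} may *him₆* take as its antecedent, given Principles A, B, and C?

*him* is a pronoun, so Principle B applies: it must be free in its binding domain.
Binding domain of *him₆*: the matrix TP, whose subject is [Pavel₁'s accuser]₂.
*Pavel₁* and the pronoun do not c-command one another → neither Principle B nor Principle C is at stake; coindexation permitted.
*[Pavel₁'s accuser]₂* c-commands the pronoun within its binding domain → coindexation would violate Principle B.
*Hamid₃*: the pronoun c-commands this R-expression → coindexation would violate Principle C on *Hamid₃*.
*Victor₄*: the pronoun c-commands this R-expression → coindexation would violate Principle C on *Victor₄*.
*Rashid₅* and the pronoun do not c-command one another → neither Principle B nor Principle C is at stake; coindexation permitted.

{1, 5}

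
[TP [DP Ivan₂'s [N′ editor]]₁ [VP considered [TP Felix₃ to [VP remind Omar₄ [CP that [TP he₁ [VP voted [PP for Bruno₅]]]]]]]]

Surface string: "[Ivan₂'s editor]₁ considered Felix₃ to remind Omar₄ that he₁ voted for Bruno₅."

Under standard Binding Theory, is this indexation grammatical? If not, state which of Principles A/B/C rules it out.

The two coindexed NPs are *[Ivan₂'s editor]₁* and *he₁*.
*he₁* is a pronoun; nothing c-commands it within its binding domain (the embedded TP.), so Principle B holds trivially.
*[Ivan₂'s editor]₁* is an R-expression; *he₁* does not c-command it, and no other NP shares its index, so Principle C is satisfied.
All principles are respected.

grammatical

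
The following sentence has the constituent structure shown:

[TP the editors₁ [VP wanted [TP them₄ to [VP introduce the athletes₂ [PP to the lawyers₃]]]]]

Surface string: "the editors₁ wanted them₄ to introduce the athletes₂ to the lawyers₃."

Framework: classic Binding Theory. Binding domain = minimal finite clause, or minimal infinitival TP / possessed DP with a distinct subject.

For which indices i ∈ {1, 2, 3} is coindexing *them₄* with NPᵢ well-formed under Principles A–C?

*them* is a pronoun, so Principle B applies: it must be free in its binding domain.
Binding domain of *them₄*: the matrix TP, whose subject is the editors₁.
*the editors₁* c-commands the pronoun within its binding domain → coindexation would violate Principle B.
*the athletes₂*: the pronoun c-commands this R-expression → coindexation would violate Principle C on *the athletes₂*.
*the lawyers₃*: the pronoun c-commands this R-expression → coindexation would violate Principle C on *the lawyers₃*.

none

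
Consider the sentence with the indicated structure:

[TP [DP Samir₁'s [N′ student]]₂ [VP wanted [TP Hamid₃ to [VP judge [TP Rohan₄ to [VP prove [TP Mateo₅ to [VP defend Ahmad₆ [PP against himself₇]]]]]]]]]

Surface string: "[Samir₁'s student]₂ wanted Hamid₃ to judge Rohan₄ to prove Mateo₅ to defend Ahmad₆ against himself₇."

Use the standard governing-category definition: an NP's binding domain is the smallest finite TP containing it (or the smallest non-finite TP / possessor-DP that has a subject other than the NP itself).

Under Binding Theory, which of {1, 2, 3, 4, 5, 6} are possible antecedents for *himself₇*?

*himself* is an anaphor, so Principle A applies: it must be bound in its binding domain.
Binding domain of *himself₇*: the embedded TP, whose subject is Mateo₅.
*Samir₁* does not c-command the anaphor → cannot bind it.
*[Samir₁'s student]₂* c-commands the anaphor but is outside its binding domain → cannot satisfy Principle A.
*Hamid₃* c-commands the anaphor but is outside its binding domain → cannot satisfy Principle A.
*Rohan₄* c-commands the anaphor but is outside its binding domain → cannot satisfy Principle A.
*Mateo₅* c-commands the anaphor within its binding domain → licit binder.
*Ahmad₆* c-commands the anaphor within its binding domain → licit binder.

{5, 6}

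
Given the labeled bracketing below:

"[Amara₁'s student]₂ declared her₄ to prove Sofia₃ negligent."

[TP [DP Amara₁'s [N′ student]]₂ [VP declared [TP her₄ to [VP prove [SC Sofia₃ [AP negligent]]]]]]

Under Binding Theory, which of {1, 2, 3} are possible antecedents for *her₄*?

*her* is a pronoun, so Principle B applies: it must be free in its binding domain.
Binding domain of *her₄*: the matrix TP, whose subject is [Amara₁'s student]₂.
*Amara₁* and the pronoun do not c-command one another → neither Principle B nor Principle C is at stake; coindexation permitted.
*[Amara₁'s student]₂* c-commands the pronoun within its binding domain → coindexation would violate Principle B.
*Sofia₃*: the pronoun c-commands this R-expression → coindexation would violate Principle C on *Sofia₃*.

{1}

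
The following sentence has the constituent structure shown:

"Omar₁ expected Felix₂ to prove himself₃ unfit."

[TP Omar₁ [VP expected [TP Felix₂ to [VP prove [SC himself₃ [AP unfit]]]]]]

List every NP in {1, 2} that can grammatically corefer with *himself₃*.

{2}

*himself* is an anaphor, so Principle A applies: it must be bound in its binding domain.
Binding domain of *himself₃*: the embedded TP, whose subject is Felix₂.
*Omar₁* c-commands the anaphor but is outside its binding domain → cannot satisfy Principle A.
*Felix₂* c-commands the anaphor within its binding domain → licit binder.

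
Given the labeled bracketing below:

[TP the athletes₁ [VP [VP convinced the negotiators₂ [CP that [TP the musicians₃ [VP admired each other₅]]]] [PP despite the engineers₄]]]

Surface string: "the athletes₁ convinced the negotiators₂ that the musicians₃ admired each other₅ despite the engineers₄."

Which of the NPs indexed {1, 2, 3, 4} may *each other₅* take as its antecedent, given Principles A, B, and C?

*each other* is an anaphor, so Principle A applies: it must be bound in its binding domain.
Binding domain of *each other₅*: the embedded TP, whose subject is the musicians₃.
*the athletes₁* c-commands the anaphor but is outside its binding domain → cannot satisfy Principle A.
*the negotiators₂* c-commands the anaphor but is outside its binding domain → cannot satisfy Principle A.
*the musicians₃* c-commands the anaphor within its binding domain → licit binder.
*the engineers₄* does not c-command the anaphor → cannot bind it.

{3}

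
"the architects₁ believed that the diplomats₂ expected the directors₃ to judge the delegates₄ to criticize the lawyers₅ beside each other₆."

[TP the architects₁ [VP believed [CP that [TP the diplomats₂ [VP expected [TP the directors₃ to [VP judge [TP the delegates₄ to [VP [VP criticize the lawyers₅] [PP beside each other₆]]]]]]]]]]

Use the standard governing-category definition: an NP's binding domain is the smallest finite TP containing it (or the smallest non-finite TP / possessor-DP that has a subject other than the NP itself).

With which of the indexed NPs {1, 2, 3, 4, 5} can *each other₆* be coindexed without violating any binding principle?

{4}

*each other* is an anaphor, so Principle A applies: it must be bound in its binding domain.
Binding domain of *each other₆*: the embedded TP, whose subject is the delegates₄.
*the architects₁* c-commands the anaphor but is outside its binding domain → cannot satisfy Principle A.
*the diplomats₂* c-commands the anaphor but is outside its binding domain → cannot satisfy Principle A.
*the directors₃* c-commands the anaphor but is outside its binding domain → cannot satisfy Principle A.
*the delegates₄* c-commands the anaphor within its binding domain → licit binder.
*the lawyers₅* does not c-command the anaphor → cannot bind it.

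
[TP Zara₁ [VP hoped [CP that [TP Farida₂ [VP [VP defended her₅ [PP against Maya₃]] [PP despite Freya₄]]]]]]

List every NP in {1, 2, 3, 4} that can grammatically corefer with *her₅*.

{1, 4}

*her* is a pronoun, so Principle B applies: it must be free in its binding domain.
Binding domain of *her₅*: the embedded TP, whose subject is Farida₂.
*Zara₁* c-commands the pronoun but from outside its binding domain, and is not c-commanded by it → coindexation permitted.
*Farida₂* c-commands the pronoun within its binding domain → coindexation would violate Principle B.
*Maya₃*: the pronoun c-commands this R-expression → coindexation would violate Principle C on *Maya₃*.
*Freya₄* and the pronoun do not c-command one another → neither Principle B nor Principle C is at stake; coindexation permitted.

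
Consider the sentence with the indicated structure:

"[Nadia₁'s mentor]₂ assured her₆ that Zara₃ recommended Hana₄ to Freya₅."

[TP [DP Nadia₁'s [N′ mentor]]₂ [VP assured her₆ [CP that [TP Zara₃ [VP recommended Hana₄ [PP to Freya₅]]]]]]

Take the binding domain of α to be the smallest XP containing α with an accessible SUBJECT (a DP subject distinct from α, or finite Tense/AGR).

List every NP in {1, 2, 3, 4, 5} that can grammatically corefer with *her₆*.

{1}

*her* is a pronoun, so Principle B applies: it must be free in its binding domain.
Binding domain of *her₆*: the matrix TP, whose subject is [Nadia₁'s mentor]₂.
*Nadia₁* and the pronoun do not c-command one another → neither Principle B nor Principle C is at stake; coindexation permitted.
*[Nadia₁'s mentor]₂* c-commands the pronoun within its binding domain → coindexation would violate Principle B.
*Zara₃*: the pronoun c-commands this R-expression → coindexation would violate Principle C on *Zara₃*.
*Hana₄*: the pronoun c-commands this R-expression → coindexation would violate Principle C on *Hana₄*.
*Freya₅*: the pronoun c-commands this R-expression → coindexation would violate Principle C on *Freya₅*.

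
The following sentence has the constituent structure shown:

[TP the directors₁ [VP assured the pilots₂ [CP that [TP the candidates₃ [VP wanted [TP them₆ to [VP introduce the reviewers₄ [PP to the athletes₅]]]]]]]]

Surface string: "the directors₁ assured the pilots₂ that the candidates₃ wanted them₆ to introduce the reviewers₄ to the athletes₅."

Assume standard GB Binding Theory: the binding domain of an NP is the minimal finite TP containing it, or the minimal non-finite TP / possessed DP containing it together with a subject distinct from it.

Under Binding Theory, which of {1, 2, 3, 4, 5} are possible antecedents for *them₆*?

*them* is a pronoun, so Principle B applies: it must be free in its binding domain.
Binding domain of *them₆*: the embedded TP, whose subject is the candidates₃.
*the directors₁* c-commands the pronoun but from outside its binding domain, and is not c-commanded by it → coindexation permitted.
*the pilots₂* c-commands the pronoun but from outside its binding domain, and is not c-commanded by it → coindexation permitted.
*the candidates₃* c-commands the pronoun within its binding domain → coindexation would violate Principle B.
*the reviewers₄*: the pronoun c-commands this R-expression → coindexation would violate Principle C on *the reviewers₄*.
*the athletes₅*: the pronoun c-commands this R-expression → coindexation would violate Principle C on *the athletes₅*.

{1, 2}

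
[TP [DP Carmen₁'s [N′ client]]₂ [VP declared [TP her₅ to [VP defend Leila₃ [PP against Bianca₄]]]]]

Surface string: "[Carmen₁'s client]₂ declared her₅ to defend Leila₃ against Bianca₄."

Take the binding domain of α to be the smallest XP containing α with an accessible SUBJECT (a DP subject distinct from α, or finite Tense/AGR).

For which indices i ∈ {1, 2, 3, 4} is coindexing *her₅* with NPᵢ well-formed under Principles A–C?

*her* is a pronoun, so Principle B applies: it must be free in its binding domain.
Binding domain of *her₅*: the matrix TP, whose subject is [Carmen₁'s client]₂.
*Carmen₁* and the pronoun do not c-command one another → neither Principle B nor Principle C is at stake; coindexation permitted.
*[Carmen₁'s client]₂* c-commands the pronoun within its binding domain → coindexation would violate Principle B.
*Leila₃*: the pronoun c-commands this R-expression → coindexation would violate Principle C on *Leila₃*.
*Bianca₄*: the pronoun c-commands this R-expression → coindexation would violate Principle C on *Bianca₄*.

{1}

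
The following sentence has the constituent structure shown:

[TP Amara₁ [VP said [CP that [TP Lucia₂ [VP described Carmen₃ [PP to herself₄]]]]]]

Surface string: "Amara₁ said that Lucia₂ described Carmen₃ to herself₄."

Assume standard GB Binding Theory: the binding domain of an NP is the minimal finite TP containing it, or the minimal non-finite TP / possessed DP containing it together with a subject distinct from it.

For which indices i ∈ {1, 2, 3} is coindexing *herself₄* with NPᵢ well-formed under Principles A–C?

{2, 3}

*herself* is an anaphor, so Principle A applies: it must be bound in its binding domain.
Binding domain of *herself₄*: the embedded TP, whose subject is Lucia₂.
*Amara₁* c-commands the anaphor but is outside its binding domain → cannot satisfy Principle A.
*Lucia₂* c-commands the anaphor within its binding domain → licit binder.
*Carmen₃* c-commands the anaphor within its binding domain → licit binder.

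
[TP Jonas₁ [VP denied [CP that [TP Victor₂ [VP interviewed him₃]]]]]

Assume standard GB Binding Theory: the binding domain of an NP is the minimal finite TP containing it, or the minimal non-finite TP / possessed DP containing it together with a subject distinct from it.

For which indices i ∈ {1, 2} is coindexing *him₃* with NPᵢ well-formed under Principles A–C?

*him* is a pronoun, so Principle B applies: it must be free in its binding domain.
Binding domain of *him₃*: the embedded TP, whose subject is Victor₂.
*Jonas₁* c-commands the pronoun but from outside its binding domain, and is not c-commanded by it → coindexation permitted.
*Victor₂* c-commands the pronoun within its binding domain → coindexation would violate Principle B.

{1}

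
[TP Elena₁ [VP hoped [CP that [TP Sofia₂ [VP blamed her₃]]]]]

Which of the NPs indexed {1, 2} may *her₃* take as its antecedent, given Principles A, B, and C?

*her* is a pronoun, so Principle B applies: it must be free in its binding domain.
Binding domain of *her₃*: the embedded TP, whose subject is Sofia₂.
*Elena₁* c-commands the pronoun but from outside its binding domain, and is not c-commanded by it → coindexation permitted.
*Sofia₂* c-commands the pronoun within its binding domain → coindexation would violate Principle B.

{1}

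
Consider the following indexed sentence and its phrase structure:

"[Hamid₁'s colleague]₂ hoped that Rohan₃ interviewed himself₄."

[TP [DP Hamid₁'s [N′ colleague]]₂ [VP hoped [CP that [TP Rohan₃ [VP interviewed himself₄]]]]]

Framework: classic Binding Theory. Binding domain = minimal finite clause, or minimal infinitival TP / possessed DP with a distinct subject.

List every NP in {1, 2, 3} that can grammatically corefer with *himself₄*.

*himself* is an anaphor, so Principle A applies: it must be bound in its binding domain.
Binding domain of *himself₄*: the embedded TP, whose subject is Rohan₃.
*Hamid₁* does not c-command the anaphor → cannot bind it.
*[Hamid₁'s colleague]₂* c-commands the anaphor but is outside its binding domain → cannot satisfy Principle A.
*Rohan₃* c-commands the anaphor within its binding domain → licit binder.

{3}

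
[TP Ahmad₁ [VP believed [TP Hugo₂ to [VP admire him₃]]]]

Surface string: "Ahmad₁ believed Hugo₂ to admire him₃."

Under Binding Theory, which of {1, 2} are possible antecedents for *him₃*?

{1}

*him* is a pronoun, so Principle B applies: it must be free in its binding domain.
Binding domain of *him₃*: the embedded TP, whose subject is Hugo₂.
*Ahmad₁* c-commands the pronoun but from outside its binding domain, and is not c-commanded by it → coindexation permitted.
*Hugo₂* c-commands the pronoun within its binding domain → coindexation would violate Principle B.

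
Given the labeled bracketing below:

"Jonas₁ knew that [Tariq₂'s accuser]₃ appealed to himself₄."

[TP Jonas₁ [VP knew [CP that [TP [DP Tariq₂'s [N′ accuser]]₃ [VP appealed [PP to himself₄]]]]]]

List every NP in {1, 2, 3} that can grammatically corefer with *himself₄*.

*himself* is an anaphor, so Principle A applies: it must be bound in its binding domain.
Binding domain of *himself₄*: the embedded TP, whose subject is [Tariq₂'s accuser]₃.
*Jonas₁* c-commands the anaphor but is outside its binding domain → cannot satisfy Principle A.
*Tariq₂* does not c-command the anaphor → cannot bind it.
*[Tariq₂'s accuser]₃* c-commands the anaphor within its binding domain → licit binder.

{3}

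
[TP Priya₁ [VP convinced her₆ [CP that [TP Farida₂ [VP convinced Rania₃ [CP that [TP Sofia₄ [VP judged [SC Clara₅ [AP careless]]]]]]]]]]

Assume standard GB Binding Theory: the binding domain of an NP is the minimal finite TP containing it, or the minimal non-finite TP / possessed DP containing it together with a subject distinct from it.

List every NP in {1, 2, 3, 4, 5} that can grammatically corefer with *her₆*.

*her* is a pronoun, so Principle B applies: it must be free in its binding domain.
Binding domain of *her₆*: the matrix TP, whose subject is Priya₁.
*Priya₁* c-commands the pronoun within its binding domain → coindexation would violate Principle B.
*Farida₂*: the pronoun c-commands this R-expression → coindexation would violate Principle C on *Farida₂*.
*Rania₃*: the pronoun c-commands this R-expression → coindexation would violate Principle C on *Rania₃*.
*Sofia₄*: the pronoun c-commands this R-expression → coindexation would violate Principle C on *Sofia₄*.
*Clara₅*: the pronoun c-commands this R-expression → coindexation would violate Principle C on *Clara₅*.

none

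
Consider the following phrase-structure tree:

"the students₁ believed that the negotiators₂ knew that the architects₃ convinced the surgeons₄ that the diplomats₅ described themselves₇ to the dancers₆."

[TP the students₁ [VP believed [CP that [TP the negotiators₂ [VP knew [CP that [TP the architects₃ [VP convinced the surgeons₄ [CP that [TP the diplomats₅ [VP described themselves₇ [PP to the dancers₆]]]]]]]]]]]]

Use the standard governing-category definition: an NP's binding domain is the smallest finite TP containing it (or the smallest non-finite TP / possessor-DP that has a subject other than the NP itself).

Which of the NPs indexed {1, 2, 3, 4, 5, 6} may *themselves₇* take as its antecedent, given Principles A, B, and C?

*themselves* is an anaphor, so Principle A applies: it must be bound in its binding domain.
Binding domain of *themselves₇*: the embedded TP, whose subject is the diplomats₅.
*the students₁* c-commands the anaphor but is outside its binding domain → cannot satisfy Principle A.
*the negotiators₂* c-commands the anaphor but is outside its binding domain → cannot satisfy Principle A.
*the architects₃* c-commands the anaphor but is outside its binding domain → cannot satisfy Principle A.
*the surgeons₄* c-commands the anaphor but is outside its binding domain → cannot satisfy Principle A.
*the diplomats₅* c-commands the anaphor within its binding domain → licit binder.
*the dancers₆* does not c-command the anaphor → cannot bind it.

{5}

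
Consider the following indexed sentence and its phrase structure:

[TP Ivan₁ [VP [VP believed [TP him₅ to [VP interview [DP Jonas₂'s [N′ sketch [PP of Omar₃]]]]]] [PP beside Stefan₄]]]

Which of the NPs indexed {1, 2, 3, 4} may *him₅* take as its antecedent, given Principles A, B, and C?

{4}

*him* is a pronoun, so Principle B applies: it must be free in its binding domain.
Binding domain of *him₅*: the matrix TP, whose subject is Ivan₁.
*Ivan₁* c-commands the pronoun within its binding domain → coindexation would violate Principle B.
*Jonas₂*: the pronoun c-commands this R-expression → coindexation would violate Principle C on *Jonas₂*.
*Omar₃*: the pronoun c-commands this R-expression → coindexation would violate Principle C on *Omar₃*.
*Stefan₄* and the pronoun do not c-command one another → neither Principle B nor Principle C is at stake; coindexation permitted.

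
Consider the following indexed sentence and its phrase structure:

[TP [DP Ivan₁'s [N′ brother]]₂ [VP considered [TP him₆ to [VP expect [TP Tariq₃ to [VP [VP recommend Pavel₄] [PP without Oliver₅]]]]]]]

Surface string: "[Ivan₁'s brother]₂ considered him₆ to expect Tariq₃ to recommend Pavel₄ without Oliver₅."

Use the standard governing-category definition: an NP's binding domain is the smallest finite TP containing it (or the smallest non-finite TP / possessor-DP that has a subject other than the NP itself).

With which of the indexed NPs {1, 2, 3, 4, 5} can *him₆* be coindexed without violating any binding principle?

{1}

*him* is a pronoun, so Principle B applies: it must be free in its binding domain.
Binding domain of *him₆*: the matrix TP, whose subject is [Ivan₁'s brother]₂.
*Ivan₁* and the pronoun do not c-command one another → neither Principle B nor Principle C is at stake; coindexation permitted.
*[Ivan₁'s brother]₂* c-commands the pronoun within its binding domain → coindexation would violate Principle B.
*Tariq₃*: the pronoun c-commands this R-expression → coindexation would violate Principle C on *Tariq₃*.
*Pavel₄*: the pronoun c-commands this R-expression → coindexation would violate Principle C on *Pavel₄*.
*Oliver₅*: the pronoun c-commands this R-expression → coindexation would violate Principle C on *Oliver₅*.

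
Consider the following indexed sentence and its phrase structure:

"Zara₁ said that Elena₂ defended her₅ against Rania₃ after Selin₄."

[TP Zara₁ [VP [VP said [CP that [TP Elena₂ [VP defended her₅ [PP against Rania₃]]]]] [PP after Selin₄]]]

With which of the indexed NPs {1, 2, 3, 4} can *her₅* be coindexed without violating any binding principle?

{1, 4}

*her* is a pronoun, so Principle B applies: it must be free in its binding domain.
Binding domain of *her₅*: the embedded TP, whose subject is Elena₂.
*Zara₁* c-commands the pronoun but from outside its binding domain, and is not c-commanded by it → coindexation permitted.
*Elena₂* c-commands the pronoun within its binding domain → coindexation would violate Principle B.
*Rania₃*: the pronoun c-commands this R-expression → coindexation would violate Principle C on *Rania₃*.
*Selin₄* and the pronoun do not c-command one another → neither Principle B nor Principle C is at stake; coindexation permitted.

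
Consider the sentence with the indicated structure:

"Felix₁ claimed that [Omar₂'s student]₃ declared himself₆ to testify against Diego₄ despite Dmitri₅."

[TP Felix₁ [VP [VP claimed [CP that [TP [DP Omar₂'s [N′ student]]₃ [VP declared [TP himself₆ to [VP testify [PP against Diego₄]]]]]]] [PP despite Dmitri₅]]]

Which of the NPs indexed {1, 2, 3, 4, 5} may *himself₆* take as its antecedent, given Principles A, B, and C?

{3}

*himself* is an anaphor, so Principle A applies: it must be bound in its binding domain.
Binding domain of *himself₆*: the embedded TP, whose subject is [Omar₂'s student]₃.
*Felix₁* c-commands the anaphor but is outside its binding domain → cannot satisfy Principle A.
*Omar₂* does not c-command the anaphor → cannot bind it.
*[Omar₂'s student]₃* c-commands the anaphor within its binding domain → licit binder.
*Diego₄* does not c-command the anaphor → cannot bind it.
*Dmitri₅* does not c-command the anaphor → cannot bind it.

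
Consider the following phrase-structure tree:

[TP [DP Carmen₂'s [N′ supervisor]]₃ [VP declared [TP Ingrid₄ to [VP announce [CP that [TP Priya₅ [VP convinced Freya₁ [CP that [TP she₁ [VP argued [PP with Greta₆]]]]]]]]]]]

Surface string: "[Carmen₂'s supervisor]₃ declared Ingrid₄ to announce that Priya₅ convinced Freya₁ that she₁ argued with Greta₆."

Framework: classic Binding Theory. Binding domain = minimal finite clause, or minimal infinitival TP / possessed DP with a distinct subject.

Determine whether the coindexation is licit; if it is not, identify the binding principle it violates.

grammatical

The two coindexed NPs are *Freya₁* and *she₁*.
*she₁* is a pronoun; nothing c-commands it within its binding domain (the embedded TP.), so Principle B holds trivially.
*Freya₁* is an R-expression; *she₁* does not c-command it, and no other NP shares its index, so Principle C is satisfied.
All principles are respected.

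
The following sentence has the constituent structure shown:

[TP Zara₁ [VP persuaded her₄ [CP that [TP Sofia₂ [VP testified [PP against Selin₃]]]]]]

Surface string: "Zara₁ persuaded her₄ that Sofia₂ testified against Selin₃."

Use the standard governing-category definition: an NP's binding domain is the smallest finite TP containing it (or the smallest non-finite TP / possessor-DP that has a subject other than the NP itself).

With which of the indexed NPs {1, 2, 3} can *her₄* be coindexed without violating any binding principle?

*her* is a pronoun, so Principle B applies: it must be free in its binding domain.
Binding domain of *her₄*: the matrix TP, whose subject is Zara₁.
*Zara₁* c-commands the pronoun within its binding domain → coindexation would violate Principle B.
*Sofia₂*: the pronoun c-commands this R-expression → coindexation would violate Principle C on *Sofia₂*.
*Selin₃*: the pronoun c-commands this R-expression → coindexation would violate Principle C on *Selin₃*.

none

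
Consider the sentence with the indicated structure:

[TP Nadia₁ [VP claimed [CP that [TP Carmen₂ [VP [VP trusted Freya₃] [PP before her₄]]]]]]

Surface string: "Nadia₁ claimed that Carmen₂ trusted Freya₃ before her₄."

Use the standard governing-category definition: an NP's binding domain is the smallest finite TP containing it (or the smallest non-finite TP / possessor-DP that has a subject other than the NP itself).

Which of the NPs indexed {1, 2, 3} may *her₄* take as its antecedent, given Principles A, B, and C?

*her* is a pronoun, so Principle B applies: it must be free in its binding domain.
Binding domain of *her₄*: the embedded TP, whose subject is Carmen₂.
*Nadia₁* c-commands the pronoun but from outside its binding domain, and is not c-commanded by it → coindexation permitted.
*Carmen₂* c-commands the pronoun within its binding domain → coindexation would violate Principle B.
*Freya₃* and the pronoun do not c-command one another → neither Principle B nor Principle C is at stake; coindexation permitted.

{1, 3}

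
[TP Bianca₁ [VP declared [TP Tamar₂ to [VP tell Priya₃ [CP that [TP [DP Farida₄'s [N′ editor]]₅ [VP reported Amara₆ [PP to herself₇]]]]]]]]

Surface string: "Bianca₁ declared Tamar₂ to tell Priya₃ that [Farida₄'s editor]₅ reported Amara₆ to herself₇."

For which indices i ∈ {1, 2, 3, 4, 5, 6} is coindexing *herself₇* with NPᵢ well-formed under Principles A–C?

*herself* is an anaphor, so Principle A applies: it must be bound in its binding domain.
Binding domain of *herself₇*: the embedded TP, whose subject is [Farida₄'s editor]₅.
*Bianca₁* c-commands the anaphor but is outside its binding domain → cannot satisfy Principle A.
*Tamar₂* c-commands the anaphor but is outside its binding domain → cannot satisfy Principle A.
*Priya₃* c-commands the anaphor but is outside its binding domain → cannot satisfy Principle A.
*Farida₄* does not c-command the anaphor → cannot bind it.
*[Farida₄'s editor]₅* c-commands the anaphor within its binding domain → licit binder.
*Amara₆* c-commands the anaphor within its binding domain → licit binder.

{5, 6}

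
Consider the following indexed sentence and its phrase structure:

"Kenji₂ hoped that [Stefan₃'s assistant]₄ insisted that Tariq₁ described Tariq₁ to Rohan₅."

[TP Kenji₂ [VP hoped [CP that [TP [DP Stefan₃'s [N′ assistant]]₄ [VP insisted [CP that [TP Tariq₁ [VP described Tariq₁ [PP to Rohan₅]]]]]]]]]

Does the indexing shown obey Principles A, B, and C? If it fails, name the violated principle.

The two coindexed NPs are *Tariq₁* (the lower occurrence) and *Tariq₁* (the higher occurrence).
*Tariq₁* (the lower occurrence) is an R-expression. Principle C requires it to be free everywhere.
*Tariq₁* (the higher occurrence) c-commands it and carries the same index.
The R-expression is bound → Principle C violation.

Principle C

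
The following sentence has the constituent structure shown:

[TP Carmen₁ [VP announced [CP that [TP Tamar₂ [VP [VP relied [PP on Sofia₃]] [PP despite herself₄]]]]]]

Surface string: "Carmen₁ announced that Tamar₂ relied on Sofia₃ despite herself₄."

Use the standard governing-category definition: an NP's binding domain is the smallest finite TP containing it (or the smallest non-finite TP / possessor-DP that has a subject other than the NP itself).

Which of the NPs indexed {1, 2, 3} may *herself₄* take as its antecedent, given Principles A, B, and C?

{2}

*herself* is an anaphor, so Principle A applies: it must be bound in its binding domain.
Binding domain of *herself₄*: the embedded TP, whose subject is Tamar₂.
*Carmen₁* c-commands the anaphor but is outside its binding domain → cannot satisfy Principle A.
*Tamar₂* c-commands the anaphor within its binding domain → licit binder.
*Sofia₃* does not c-command the anaphor → cannot bind it.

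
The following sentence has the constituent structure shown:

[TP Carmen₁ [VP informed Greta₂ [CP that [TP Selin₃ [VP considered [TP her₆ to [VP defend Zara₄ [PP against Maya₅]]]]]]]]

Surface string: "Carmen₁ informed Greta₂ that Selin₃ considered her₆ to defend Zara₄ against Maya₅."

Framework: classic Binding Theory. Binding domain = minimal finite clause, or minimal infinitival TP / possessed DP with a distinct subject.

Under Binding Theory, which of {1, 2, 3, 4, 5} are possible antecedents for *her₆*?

*her* is a pronoun, so Principle B applies: it must be free in its binding domain.
Binding domain of *her₆*: the embedded TP, whose subject is Selin₃.
*Carmen₁* c-commands the pronoun but from outside its binding domain, and is not c-commanded by it → coindexation permitted.
*Greta₂* c-commands the pronoun but from outside its binding domain, and is not c-commanded by it → coindexation permitted.
*Selin₃* c-commands the pronoun within its binding domain → coindexation would violate Principle B.
*Zara₄*: the pronoun c-commands this R-expression → coindexation would violate Principle C on *Zara₄*.
*Maya₅*: the pronoun c-commands this R-expression → coindexation would violate Principle C on *Maya₅*.

{1, 2}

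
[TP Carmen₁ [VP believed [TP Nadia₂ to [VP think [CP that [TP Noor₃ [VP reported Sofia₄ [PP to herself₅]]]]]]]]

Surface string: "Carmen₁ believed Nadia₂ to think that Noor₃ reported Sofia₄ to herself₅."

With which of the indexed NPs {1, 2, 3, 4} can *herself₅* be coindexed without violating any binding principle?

{3, 4}

*herself* is an anaphor, so Principle A applies: it must be bound in its binding domain.
Binding domain of *herself₅*: the embedded TP, whose subject is Noor₃.
*Carmen₁* c-commands the anaphor but is outside its binding domain → cannot satisfy Principle A.
*Nadia₂* c-commands the anaphor but is outside its binding domain → cannot satisfy Principle A.
*Noor₃* c-commands the anaphor within its binding domain → licit binder.
*Sofia₄* c-commands the anaphor within its binding domain → licit binder.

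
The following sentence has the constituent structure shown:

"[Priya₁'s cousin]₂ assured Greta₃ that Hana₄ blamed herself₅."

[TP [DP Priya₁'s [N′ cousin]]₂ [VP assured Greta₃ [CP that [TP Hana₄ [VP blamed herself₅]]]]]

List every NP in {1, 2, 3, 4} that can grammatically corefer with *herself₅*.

*herself* is an anaphor, so Principle A applies: it must be bound in its binding domain.
Binding domain of *herself₅*: the embedded TP, whose subject is Hana₄.
*Priya₁* does not c-command the anaphor → cannot bind it.
*[Priya₁'s cousin]₂* c-commands the anaphor but is outside its binding domain → cannot satisfy Principle A.
*Greta₃* c-commands the anaphor but is outside its binding domain → cannot satisfy Principle A.
*Hana₄* c-commands the anaphor within its binding domain → licit binder.

{4}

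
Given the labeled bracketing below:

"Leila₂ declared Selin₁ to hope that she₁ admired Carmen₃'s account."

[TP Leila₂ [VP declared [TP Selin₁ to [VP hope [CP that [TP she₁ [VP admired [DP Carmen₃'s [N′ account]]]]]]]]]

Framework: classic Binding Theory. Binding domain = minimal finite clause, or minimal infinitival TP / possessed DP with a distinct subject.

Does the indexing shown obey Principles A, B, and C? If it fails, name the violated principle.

The two coindexed NPs are *Selin₁* and *she₁*.
*she₁* is a pronoun; nothing c-commands it within its binding domain (the embedded TP.), so Principle B holds trivially.
*Selin₁* is an R-expression; *she₁* does not c-command it, and no other NP shares its index, so Principle C is satisfied.
All principles are respected.

grammatical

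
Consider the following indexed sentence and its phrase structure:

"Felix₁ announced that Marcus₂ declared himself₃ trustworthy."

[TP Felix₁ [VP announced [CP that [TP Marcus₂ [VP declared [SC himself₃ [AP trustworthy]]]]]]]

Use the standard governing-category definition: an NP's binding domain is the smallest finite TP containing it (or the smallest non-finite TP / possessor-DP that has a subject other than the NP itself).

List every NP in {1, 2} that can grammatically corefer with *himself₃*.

{2}

*himself* is an anaphor, so Principle A applies: it must be bound in its binding domain.
Binding domain of *himself₃*: the embedded TP, whose subject is Marcus₂.
*Felix₁* c-commands the anaphor but is outside its binding domain → cannot satisfy Principle A.
*Marcus₂* c-commands the anaphor within its binding domain → licit binder.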